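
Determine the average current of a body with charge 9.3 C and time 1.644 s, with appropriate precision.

5.7 A

average current = 9.3 C ÷ 1.644 s = 5.65693430657… A.
9.3 has 2 significant figures; 1.644 has 4.
Division/multiplication keeps the fewest: 2 significant figures.
Rounded: 5.7 A.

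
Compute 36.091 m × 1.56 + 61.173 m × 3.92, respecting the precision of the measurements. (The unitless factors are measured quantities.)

296 m

36.091 × 1.56 = 56.30196 → 56.3 m (3 s.f., last digit at the 10^-1 place).
61.173 × 3.92 = 239.79816 → 2.40 × 10^2 m (3 s.f., last digit at the 10^0 place).
Sum: 296.10012 m; keep the coarser place, 10^0.
Result: 296 m.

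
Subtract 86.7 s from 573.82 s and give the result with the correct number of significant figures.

573.82 s − 86.7 s = 487.12 s.
Addition/subtraction keeps the fewest decimal places: 573.82 → 2 decimal places, 86.7 → 1 decimal place; limit is 1.
Rounded to 1 decimal place: 487.1 s.

487.1 s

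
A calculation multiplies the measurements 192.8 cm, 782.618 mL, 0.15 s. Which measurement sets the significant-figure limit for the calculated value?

0.15 s

192.8 cm → 4 s.f.; 782.618 mL → 6 s.f.; 0.15 s → 2 s.f.
The fewest is 2 significant figures, from 0.15 s.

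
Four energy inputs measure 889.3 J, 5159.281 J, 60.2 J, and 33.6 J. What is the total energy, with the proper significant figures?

6142.4 J

889.3 J + 5159.281 J + 60.2 J + 33.6 J = 6142.381 J.
Addition/subtraction keeps the fewest decimal places: 889.3 → 1 decimal place, 5159.281 → 3 decimal places, 60.2 → 1 decimal place, 33.6 → 1 decimal place; limit is 1.
Rounded to 1 decimal place: 6142.4 J.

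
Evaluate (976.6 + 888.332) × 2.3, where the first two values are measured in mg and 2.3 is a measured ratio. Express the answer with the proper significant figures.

4.3 × 10^3 mg

976.6 mg + 888.332 mg = 1864.932 mg; the sum is limited to 1 decimal place (5 s.f.).
Carrying full precision, 1864.932 × 2.3 = 4289.3436 mg; 2.3 has 2 s.f., so the result keeps min(5, 2) = 2 s.f.
Rounded to 2 significant figures: 4.3 × 10^3 mg.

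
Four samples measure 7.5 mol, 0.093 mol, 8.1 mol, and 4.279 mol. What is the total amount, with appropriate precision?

20.0 mol

7.5 mol + 0.093 mol + 8.1 mol + 4.279 mol = 19.972 mol.
Addition/subtraction keeps the fewest decimal places: 7.5 → 1 decimal place, 0.093 → 3 decimal places, 8.1 → 1 decimal place, 4.279 → 3 decimal places; limit is 1.
Rounded to 1 decimal place: 20.0 mol.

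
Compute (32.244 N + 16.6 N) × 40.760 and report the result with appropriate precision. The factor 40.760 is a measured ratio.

32.244 N + 16.6 N = 48.844 N; the sum is limited to 1 decimal place (3 s.f.).
Carrying full precision, 48.844 × 40.760 = 1990.88144 N; 40.760 has 5 s.f., so the result keeps min(3, 5) = 3 s.f.
Rounded to 3 significant figures: 1.99 × 10^3 N.

1.99 × 10^3 N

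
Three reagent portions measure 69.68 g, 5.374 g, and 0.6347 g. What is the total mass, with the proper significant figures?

69.68 g + 5.374 g + 0.6347 g = 75.6887 g.
Addition/subtraction keeps the fewest decimal places: 69.68 → 2 decimal places, 5.374 → 3 decimal places, 0.6347 → 4 decimal places; limit is 2.
Rounded to 2 decimal places: 75.69 g.

75.69 g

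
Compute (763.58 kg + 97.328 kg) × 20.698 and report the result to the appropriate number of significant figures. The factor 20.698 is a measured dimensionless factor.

763.58 kg + 97.328 kg = 860.908 kg; the sum is limited to 2 decimal places (5 s.f.).
Carrying full precision, 860.908 × 20.698 = 17819.073784 kg; 20.698 has 5 s.f., so the result keeps min(5, 5) = 5 s.f.
Rounded to 5 significant figures: 17819 kg.

17819 kg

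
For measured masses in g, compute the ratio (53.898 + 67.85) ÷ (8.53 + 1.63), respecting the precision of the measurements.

11.98

53.898 + 67.85 = 121.748, limited to 2 d.p. → 5 s.f.; 8.53 + 1.63 = 10.16, limited to 2 d.p. → 4 s.f.
Carrying full precision, 121.748 ÷ 10.16 = 11.9830708661…; keep min(5, 4) = 4 s.f.
Rounded to 4 significant figures: 11.98.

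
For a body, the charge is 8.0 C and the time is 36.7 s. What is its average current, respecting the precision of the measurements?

average current = 8.0 C ÷ 36.7 s = 0.217983651226… A.
8.0 has 2 significant figures; 36.7 has 3.
Division/multiplication keeps the fewest: 2 significant figures.
Rounded: 0.22 A.

0.22 A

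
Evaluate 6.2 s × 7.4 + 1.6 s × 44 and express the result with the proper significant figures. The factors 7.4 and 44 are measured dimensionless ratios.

6.2 × 7.4 = 45.88 → 46 s (2 s.f., last digit at the 10^0 place).
1.6 × 44 = 70.4 → 7.0 × 10^1 s (2 s.f., last digit at the 10^0 place).
Sum: 116.28 s; keep the coarser place, 10^0.
Result: 116 s.

116 s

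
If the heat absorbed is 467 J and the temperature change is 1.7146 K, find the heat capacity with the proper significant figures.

272 J/K

heat capacity = 467 J ÷ 1.7146 K = 272.366732766… J/K.
467 has 3 significant figures; 1.7146 has 5.
Division/multiplication keeps the fewest: 3 significant figures.
Rounded: 272 J/K.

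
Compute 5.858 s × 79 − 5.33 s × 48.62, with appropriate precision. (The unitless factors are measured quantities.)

2.0 × 10^2 s

5.858 × 79 = 462.782 → 4.6 × 10^2 s (2 s.f., last digit at the 10^1 place).
5.33 × 48.62 = 259.1446 → 259 s (3 s.f., last digit at the 10^0 place).
Difference: 203.6374 s; keep the coarser place, 10^1.
Result: 2.0 × 10^2 s.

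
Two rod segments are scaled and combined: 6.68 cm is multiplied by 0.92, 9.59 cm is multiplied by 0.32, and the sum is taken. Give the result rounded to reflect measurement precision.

9.2 cm

6.68 × 0.92 = 6.1456 → 6.1 cm (2 s.f., last digit at the 10^-1 place).
9.59 × 0.32 = 3.0688 → 3.1 cm (2 s.f., last digit at the 10^-1 place).
Sum: 9.2144 cm; keep the coarser place, 10^-1.
Result: 9.2 cm.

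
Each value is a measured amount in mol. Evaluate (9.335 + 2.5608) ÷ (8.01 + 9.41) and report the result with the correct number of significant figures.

0.6829

9.335 + 2.5608 = 11.8958, limited to 3 d.p. → 5 s.f.; 8.01 + 9.41 = 17.42, limited to 2 d.p. → 4 s.f.
Carrying full precision, 11.8958 ÷ 17.42 = 0.682881745121…; keep min(5, 4) = 4 s.f.
Rounded to 4 significant figures: 0.6829.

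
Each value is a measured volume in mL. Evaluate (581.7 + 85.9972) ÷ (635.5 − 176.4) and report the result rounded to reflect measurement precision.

1.454

581.7 + 85.9972 = 667.6972, limited to 1 d.p. → 4 s.f.; 635.5 − 176.4 = 459.1, limited to 1 d.p. → 4 s.f.
Carrying full precision, 667.6972 ÷ 459.1 = 1.45436114136…; keep min(4, 4) = 4 s.f.
Rounded to 4 significant figures: 1.454.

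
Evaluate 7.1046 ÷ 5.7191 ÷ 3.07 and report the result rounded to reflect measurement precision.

7.1046 ÷ 5.7191 ÷ 3.07 = 0.404644429088…
Multiplication/division keeps the fewest significant figures: 7.1046 → 5 s.f., 5.7191 → 5 s.f., 3.07 → 3 s.f.; limit is 3.
Rounded to 3 significant figures: 0.405.

0.405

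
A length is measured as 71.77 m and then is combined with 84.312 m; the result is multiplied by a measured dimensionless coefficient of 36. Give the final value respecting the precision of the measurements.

71.77 m + 84.312 m = 156.082 m; the sum is limited to 2 decimal places (5 s.f.).
Carrying full precision, 156.082 × 36 = 5618.952 m; 36 has 2 s.f., so the result keeps min(5, 2) = 2 s.f.
Rounded to 2 significant figures: 5.6 × 10³ m.

5.6 × 10³ m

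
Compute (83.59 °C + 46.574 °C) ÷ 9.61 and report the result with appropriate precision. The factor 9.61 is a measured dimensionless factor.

83.59 °C + 46.574 °C = 130.164 °C; the sum is limited to 2 decimal places (5 s.f.).
Carrying full precision, 130.164 ÷ 9.61 = 13.544640999… °C; 9.61 has 3 s.f., so the result keeps min(5, 3) = 3 s.f.
Rounded to 3 significant figures: 13.5 °C.

13.5 °C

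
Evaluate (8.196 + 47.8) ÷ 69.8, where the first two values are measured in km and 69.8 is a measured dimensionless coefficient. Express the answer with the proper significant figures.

8.196 km + 47.8 km = 55.996 km; the sum is limited to 1 decimal place (3 s.f.).
Carrying full precision, 55.996 ÷ 69.8 = 0.80223495702… km; 69.8 has 3 s.f., so the result keeps min(3, 3) = 3 s.f.
Rounded to 3 significant figures: 0.802 km.

0.802 km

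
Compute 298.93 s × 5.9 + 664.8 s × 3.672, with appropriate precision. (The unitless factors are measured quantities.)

4.2 × 10³ s

298.93 × 5.9 = 1763.687 → 1.8 × 10³ s (2 s.f., last digit at the 10^2 place).
664.8 × 3.672 = 2441.1456 → 2441 s (4 s.f., last digit at the 10^0 place).
Sum: 4204.8326 s; keep the coarser place, 10^2.
Result: 4.2 × 10³ s.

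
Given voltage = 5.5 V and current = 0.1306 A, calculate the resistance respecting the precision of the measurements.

resistance = 5.5 V ÷ 0.1306 A = 42.113323124… Ω.
5.5 has 2 significant figures; 0.1306 has 4.
Division/multiplication keeps the fewest: 2 significant figures.
Rounded: 42 Ω.

42 Ω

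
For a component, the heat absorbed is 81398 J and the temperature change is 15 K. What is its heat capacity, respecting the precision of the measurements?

5.4 × 10^3 J/K

heat capacity = 81398 J ÷ 15 K = 5426.53333333… J/K.
81398 has 5 significant figures; 15 has 2.
Division/multiplication keeps the fewest: 2 significant figures.
Rounded: 5.4 × 10^3 J/K.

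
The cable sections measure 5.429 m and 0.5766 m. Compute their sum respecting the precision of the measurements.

6.006 m

5.429 m + 0.5766 m = 6.0056 m.
Addition/subtraction keeps the fewest decimal places: 5.429 → 3 decimal places, 0.5766 → 4 decimal places; limit is 3.
Rounded to 3 decimal places: 6.006 m.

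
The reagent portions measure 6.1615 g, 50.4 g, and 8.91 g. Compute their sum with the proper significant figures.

65.5 g

6.1615 g + 50.4 g + 8.91 g = 65.4715 g.
Addition/subtraction keeps the fewest decimal places: 6.1615 → 4 decimal places, 50.4 → 1 decimal place, 8.91 → 2 decimal places; limit is 1.
Rounded to 1 decimal place: 65.5 g.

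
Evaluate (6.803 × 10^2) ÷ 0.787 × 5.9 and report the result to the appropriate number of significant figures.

5.1 × 10^3

(6.803 × 10^2) ÷ 0.787 × 5.9 = 5100.08894536…
Multiplication/division keeps the fewest significant figures: 6.803 × 10^2 → 4 s.f., 0.787 → 3 s.f., 5.9 → 2 s.f.; limit is 2.
Rounded to 2 significant figures: 5.1 × 10^3.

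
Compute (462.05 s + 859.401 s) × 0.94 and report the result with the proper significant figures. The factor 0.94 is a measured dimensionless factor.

1.2 × 10^3 s

462.05 s + 859.401 s = 1321.451 s; the sum is limited to 2 decimal places (6 s.f.).
Carrying full precision, 1321.451 × 0.94 = 1242.16394 s; 0.94 has 2 s.f., so the result keeps min(6, 2) = 2 s.f.
Rounded to 2 significant figures: 1.2 × 10^3 s.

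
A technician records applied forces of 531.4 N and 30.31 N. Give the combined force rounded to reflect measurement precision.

561.7 N

531.4 N + 30.31 N = 561.71 N.
Addition/subtraction keeps the fewest decimal places: 531.4 → 1 decimal place, 30.31 → 2 decimal places; limit is 1.
Rounded to 1 decimal place: 561.7 N.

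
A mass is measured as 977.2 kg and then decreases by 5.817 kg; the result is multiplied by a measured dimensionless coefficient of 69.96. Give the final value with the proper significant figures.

977.2 kg − 5.817 kg = 971.383 kg; the difference is limited to 1 decimal place (4 s.f.).
Carrying full precision, 971.383 × 69.96 = 67957.95468 kg; 69.96 has 4 s.f., so the result keeps min(4, 4) = 4 s.f.
Rounded to 4 significant figures: 6.796 × 10⁴ kg.

6.796 × 10⁴ kg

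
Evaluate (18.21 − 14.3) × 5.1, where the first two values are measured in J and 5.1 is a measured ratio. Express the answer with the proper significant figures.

18.21 J − 14.3 J = 3.91 J; the difference is limited to 1 decimal place (2 s.f.).
Carrying full precision, 3.91 × 5.1 = 19.941 J; 5.1 has 2 s.f., so the result keeps min(2, 2) = 2 s.f.
Rounded to 2 significant figures: 2.0 × 10^1 J.

2.0 × 10^1 J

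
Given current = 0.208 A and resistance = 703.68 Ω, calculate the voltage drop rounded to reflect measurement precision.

1.46 × 10^2 V

voltage drop = 0.208 A × 703.68 Ω = 146.36544 V.
0.208 has 3 significant figures; 703.68 has 5.
Division/multiplication keeps the fewest: 3 significant figures.
Rounded: 1.46 × 10^2 V.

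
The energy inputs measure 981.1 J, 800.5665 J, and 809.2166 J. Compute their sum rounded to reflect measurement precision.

981.1 J + 800.5665 J + 809.2166 J = 2590.8831 J.
Addition/subtraction keeps the fewest decimal places: 981.1 → 1 decimal place, 800.5665 → 4 decimal places, 809.2166 → 4 decimal places; limit is 1.
Rounded to 1 decimal place: 2590.9 J.

2590.9 J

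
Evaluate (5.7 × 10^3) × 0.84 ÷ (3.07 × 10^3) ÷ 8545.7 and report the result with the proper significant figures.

1.8 × 10^-4

(5.7 × 10^3) × 0.84 ÷ (3.07 × 10^3) ÷ 8545.7 = 0.000182502208189…
Multiplication/division keeps the fewest significant figures: 5.7 × 10^3 → 2 s.f., 0.84 → 2 s.f., 3.07 × 10^3 → 3 s.f., 8545.7 → 5 s.f.; limit is 2.
Rounded to 2 significant figures: 1.8 × 10^-4.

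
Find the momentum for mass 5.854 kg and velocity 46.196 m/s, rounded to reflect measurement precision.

momentum = 5.854 kg × 46.196 m/s = 270.431384 kg·m/s.
5.854 has 4 significant figures; 46.196 has 5.
Division/multiplication keeps the fewest: 4 significant figures.
Rounded: 270.4 kg·m/s.

270.4 kg·m/s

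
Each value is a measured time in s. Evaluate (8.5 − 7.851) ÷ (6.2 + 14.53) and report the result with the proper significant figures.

0.03

8.5 − 7.851 = 0.649, limited to 1 d.p. → 1 s.f.; 6.2 + 14.53 = 20.73, limited to 1 d.p. → 3 s.f.
Carrying full precision, 0.649 ÷ 20.73 = 0.0313072841293…; keep min(1, 3) = 1 s.f.
Rounded to 1 significant figure: 0.03.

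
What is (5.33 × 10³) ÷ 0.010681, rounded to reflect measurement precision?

4.99 × 10⁵

(5.33 × 10³) ÷ 0.010681 = 499016.945979…
Multiplication/division keeps the fewest significant figures: 5.33 × 10³ → 3 s.f., 0.010681 → 5 s.f.; limit is 3.
Rounded to 3 significant figures: 4.99 × 10⁵.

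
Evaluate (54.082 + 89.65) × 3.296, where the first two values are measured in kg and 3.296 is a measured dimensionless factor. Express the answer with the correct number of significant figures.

54.082 kg + 89.65 kg = 143.732 kg; the sum is limited to 2 decimal places (5 s.f.).
Carrying full precision, 143.732 × 3.296 = 473.740672 kg; 3.296 has 4 s.f., so the result keeps min(5, 4) = 4 s.f.
Rounded to 4 significant figures: 473.7 kg.

473.7 kg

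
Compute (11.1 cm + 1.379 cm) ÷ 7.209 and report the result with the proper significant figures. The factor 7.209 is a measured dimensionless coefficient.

1.73 cm

11.1 cm + 1.379 cm = 12.479 cm; the sum is limited to 1 decimal place (3 s.f.).
Carrying full precision, 12.479 ÷ 7.209 = 1.73103065612… cm; 7.209 has 4 s.f., so the result keeps min(3, 4) = 3 s.f.
Rounded to 3 significant figures: 1.73 cm.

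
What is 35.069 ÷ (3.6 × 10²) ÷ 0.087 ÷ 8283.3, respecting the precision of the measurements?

1.4 × 10⁻⁴

35.069 ÷ (3.6 × 10²) ÷ 0.087 ÷ 8283.3 = 0.00013517557885…
Multiplication/division keeps the fewest significant figures: 35.069 → 5 s.f., 3.6 × 10² → 2 s.f., 0.087 → 2 s.f., 8283.3 → 5 s.f.; limit is 2.
Rounded to 2 significant figures: 1.4 × 10⁻⁴.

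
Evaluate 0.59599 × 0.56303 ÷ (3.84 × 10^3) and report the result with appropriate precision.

8.74 × 10^-5

0.59599 × 0.56303 ÷ (3.84 × 10^3) = 0.0000873854816927…
Multiplication/division keeps the fewest significant figures: 0.59599 → 5 s.f., 0.56303 → 5 s.f., 3.84 × 10^3 → 3 s.f.; limit is 3.
Rounded to 3 significant figures: 8.74 × 10^-5.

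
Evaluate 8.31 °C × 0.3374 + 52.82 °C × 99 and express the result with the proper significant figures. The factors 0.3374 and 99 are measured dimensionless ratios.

8.31 × 0.3374 = 2.803794 → 2.80 °C (3 s.f., last digit at the 10^-2 place).
52.82 × 99 = 5229.18 → 5.2 × 10³ °C (2 s.f., last digit at the 10^2 place).
Sum: 5231.983794 °C; keep the coarser place, 10^2.
Result: 5.2 × 10³ °C.

5.2 × 10³ °C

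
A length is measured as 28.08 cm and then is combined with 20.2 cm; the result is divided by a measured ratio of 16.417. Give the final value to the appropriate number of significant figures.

2.94 cm

28.08 cm + 20.2 cm = 48.28 cm; the sum is limited to 1 decimal place (3 s.f.).
Carrying full precision, 48.28 ÷ 16.417 = 2.94085399281… cm; 16.417 has 5 s.f., so the result keeps min(3, 5) = 3 s.f.
Rounded to 3 significant figures: 2.94 cm.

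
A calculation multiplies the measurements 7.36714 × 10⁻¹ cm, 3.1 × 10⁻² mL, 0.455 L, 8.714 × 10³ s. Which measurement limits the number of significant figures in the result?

3.1 × 10⁻² mL

7.36714 × 10⁻¹ cm → 6 s.f.; 3.1 × 10⁻² mL → 2 s.f.; 0.455 L → 3 s.f.; 8.714 × 10³ s → 4 s.f.
The fewest is 2 significant figures, from 3.1 × 10⁻² mL.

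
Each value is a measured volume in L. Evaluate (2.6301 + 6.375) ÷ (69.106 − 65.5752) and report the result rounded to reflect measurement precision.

2.550

2.6301 + 6.375 = 9.0051, limited to 3 d.p. → 4 s.f.; 69.106 − 65.5752 = 3.5308, limited to 3 d.p. → 4 s.f.
Carrying full precision, 9.0051 ÷ 3.5308 = 2.55044182622…; keep min(4, 4) = 4 s.f.
Rounded to 4 significant figures: 2.550.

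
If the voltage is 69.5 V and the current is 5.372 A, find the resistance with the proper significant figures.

12.9 Ω

resistance = 69.5 V ÷ 5.372 A = 12.9374534624… Ω.
69.5 has 3 significant figures; 5.372 has 4.
Division/multiplication keeps the fewest: 3 significant figures.
Rounded: 12.9 Ω.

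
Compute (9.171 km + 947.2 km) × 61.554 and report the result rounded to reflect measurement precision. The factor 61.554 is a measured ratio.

5.887 × 10^4 km

9.171 km + 947.2 km = 956.371 km; the sum is limited to 1 decimal place (4 s.f.).
Carrying full precision, 956.371 × 61.554 = 58868.460534 km; 61.554 has 5 s.f., so the result keeps min(4, 5) = 4 s.f.
Rounded to 4 significant figures: 5.887 × 10^4 km.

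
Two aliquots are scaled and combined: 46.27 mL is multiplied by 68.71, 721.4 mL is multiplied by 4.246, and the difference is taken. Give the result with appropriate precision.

116 mL

46.27 × 68.71 = 3179.2117 → 3179 mL (4 s.f., last digit at the 10^0 place).
721.4 × 4.246 = 3063.0644 → 3063 mL (4 s.f., last digit at the 10^0 place).
Difference: 116.1473 mL; keep the coarser place, 10^0.
Result: 116 mL.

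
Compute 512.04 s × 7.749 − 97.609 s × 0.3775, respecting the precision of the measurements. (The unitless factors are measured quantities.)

512.04 × 7.749 = 3967.79796 → 3968 s (4 s.f., last digit at the 10^0 place).
97.609 × 0.3775 = 36.8473975 → 36.85 s (4 s.f., last digit at the 10^-2 place).
Difference: 3930.9505625 s; keep the coarser place, 10^0.
Result: 3931 s.

3931 s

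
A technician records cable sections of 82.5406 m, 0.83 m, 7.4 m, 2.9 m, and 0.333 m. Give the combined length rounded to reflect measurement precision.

82.5406 m + 0.83 m + 7.4 m + 2.9 m + 0.333 m = 94.0036 m.
Addition/subtraction keeps the fewest decimal places: 82.5406 → 4 decimal places, 0.83 → 2 decimal places, 7.4 → 1 decimal place, 2.9 → 1 decimal place, 0.333 → 3 decimal places; limit is 1.
Rounded to 1 decimal place: 94.0 m.

94.0 m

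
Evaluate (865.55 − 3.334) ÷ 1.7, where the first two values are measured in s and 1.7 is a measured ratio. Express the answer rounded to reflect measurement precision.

865.55 s − 3.334 s = 862.216 s; the difference is limited to 2 decimal places (5 s.f.).
Carrying full precision, 862.216 ÷ 1.7 = 507.185882353… s; 1.7 has 2 s.f., so the result keeps min(5, 2) = 2 s.f.
Rounded to 2 significant figures: 5.1 × 10² s.

5.1 × 10² s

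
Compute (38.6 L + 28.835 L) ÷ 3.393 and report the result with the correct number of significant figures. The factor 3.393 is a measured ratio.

38.6 L + 28.835 L = 67.435 L; the sum is limited to 1 decimal place (3 s.f.).
Carrying full precision, 67.435 ÷ 3.393 = 19.8747421161… L; 3.393 has 4 s.f., so the result keeps min(3, 4) = 3 s.f.
Rounded to 3 significant figures: 19.9 L.

19.9 L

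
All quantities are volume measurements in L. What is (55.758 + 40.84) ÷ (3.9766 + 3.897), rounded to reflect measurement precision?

12.27

55.758 + 40.84 = 96.598, limited to 2 d.p. → 4 s.f.; 3.9766 + 3.897 = 7.8736, limited to 3 d.p. → 4 s.f.
Carrying full precision, 96.598 ÷ 7.8736 = 12.2685937818…; keep min(4, 4) = 4 s.f.
Rounded to 4 significant figures: 12.27.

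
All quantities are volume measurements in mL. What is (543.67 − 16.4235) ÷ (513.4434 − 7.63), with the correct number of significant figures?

543.67 − 16.4235 = 527.2465, limited to 2 d.p. → 5 s.f.; 513.4434 − 7.63 = 505.8134, limited to 2 d.p. → 5 s.f.
Carrying full precision, 527.2465 ÷ 505.8134 = 1.04237353142…; keep min(5, 5) = 5 s.f.
Rounded to 5 significant figures: 1.0424.

1.0424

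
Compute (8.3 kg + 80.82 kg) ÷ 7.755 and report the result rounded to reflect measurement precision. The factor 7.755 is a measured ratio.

11.5 kg

8.3 kg + 80.82 kg = 89.12 kg; the sum is limited to 1 decimal place (3 s.f.).
Carrying full precision, 89.12 ÷ 7.755 = 11.4919406834… kg; 7.755 has 4 s.f., so the result keeps min(3, 4) = 3 s.f.
Rounded to 3 significant figures: 11.5 kg.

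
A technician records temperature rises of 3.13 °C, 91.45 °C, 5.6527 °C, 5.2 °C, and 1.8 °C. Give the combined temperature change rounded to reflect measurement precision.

3.13 °C + 91.45 °C + 5.6527 °C + 5.2 °C + 1.8 °C = 107.2327 °C.
Addition/subtraction keeps the fewest decimal places: 3.13 → 2 decimal places, 91.45 → 2 decimal places, 5.6527 → 4 decimal places, 5.2 → 1 decimal place, 1.8 → 1 decimal place; limit is 1.
Rounded to 1 decimal place: 107.2 °C.

107.2 °C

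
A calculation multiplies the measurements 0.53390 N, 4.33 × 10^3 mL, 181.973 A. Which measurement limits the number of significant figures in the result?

4.33 × 10^3 mL

0.53390 N → 5 s.f.; 4.33 × 10^3 mL → 3 s.f.; 181.973 A → 6 s.f.
The fewest is 3 significant figures, from 4.33 × 10^3 mL.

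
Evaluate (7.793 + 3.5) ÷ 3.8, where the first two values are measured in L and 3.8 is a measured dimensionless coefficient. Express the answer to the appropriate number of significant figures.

7.793 L + 3.5 L = 11.293 L; the sum is limited to 1 decimal place (3 s.f.).
Carrying full precision, 11.293 ÷ 3.8 = 2.97184210526… L; 3.8 has 2 s.f., so the result keeps min(3, 2) = 2 s.f.
Rounded to 2 significant figures: 3.0 L.

3.0 L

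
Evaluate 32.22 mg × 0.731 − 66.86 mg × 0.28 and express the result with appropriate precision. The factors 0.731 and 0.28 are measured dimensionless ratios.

5 mg

32.22 × 0.731 = 23.55282 → 23.6 mg (3 s.f., last digit at the 10^-1 place).
66.86 × 0.28 = 18.7208 → 19 mg (2 s.f., last digit at the 10^0 place).
Difference: 4.83202 mg; keep the coarser place, 10^0.
Result: 5 mg.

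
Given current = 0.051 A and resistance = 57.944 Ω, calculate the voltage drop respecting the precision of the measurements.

voltage drop = 0.051 A × 57.944 Ω = 2.955144 V.
0.051 has 2 significant figures; 57.944 has 5.
Division/multiplication keeps the fewest: 2 significant figures.
Rounded: 3.0 V.

3.0 V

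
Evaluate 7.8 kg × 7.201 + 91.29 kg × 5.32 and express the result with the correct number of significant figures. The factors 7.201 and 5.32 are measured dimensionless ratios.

542 kg

7.8 × 7.201 = 56.1678 → 56 kg (2 s.f., last digit at the 10^0 place).
91.29 × 5.32 = 485.6628 → 486 kg (3 s.f., last digit at the 10^0 place).
Sum: 541.8306 kg; keep the coarser place, 10^0.
Result: 542 kg.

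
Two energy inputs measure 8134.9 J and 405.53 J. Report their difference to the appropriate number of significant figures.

8134.9 J − 405.53 J = 7729.37 J.
Addition/subtraction keeps the fewest decimal places: 8134.9 → 1 decimal place, 405.53 → 2 decimal places; limit is 1.
Rounded to 1 decimal place: 7729.4 J.

7729.4 J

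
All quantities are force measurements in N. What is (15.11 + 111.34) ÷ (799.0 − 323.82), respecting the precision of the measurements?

0.2661

15.11 + 111.34 = 126.45, limited to 2 d.p. → 5 s.f.; 799.0 − 323.82 = 475.18, limited to 1 d.p. → 4 s.f.
Carrying full precision, 126.45 ÷ 475.18 = 0.266109684751…; keep min(5, 4) = 4 s.f.
Rounded to 4 significant figures: 0.2661.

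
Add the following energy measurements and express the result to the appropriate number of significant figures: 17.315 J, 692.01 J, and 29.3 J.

738.6 J

17.315 J + 692.01 J + 29.3 J = 738.625 J.
Addition/subtraction keeps the fewest decimal places: 17.315 → 3 decimal places, 692.01 → 2 decimal places, 29.3 → 1 decimal place; limit is 1.
Rounded to 1 decimal place: 738.6 J.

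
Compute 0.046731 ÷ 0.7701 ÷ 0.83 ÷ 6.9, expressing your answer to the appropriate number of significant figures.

0.011

0.046731 ÷ 0.7701 ÷ 0.83 ÷ 6.9 = 0.010595727195…
Multiplication/division keeps the fewest significant figures: 0.046731 → 5 s.f., 0.7701 → 4 s.f., 0.83 → 2 s.f., 6.9 → 2 s.f.; limit is 2.
Rounded to 2 significant figures: 0.011.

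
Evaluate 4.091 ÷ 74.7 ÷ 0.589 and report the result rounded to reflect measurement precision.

4.091 ÷ 74.7 ÷ 0.589 = 0.0929808651698…
Multiplication/division keeps the fewest significant figures: 4.091 → 4 s.f., 74.7 → 3 s.f., 0.589 → 3 s.f.; limit is 3.
Rounded to 3 significant figures: 0.0930.

0.0930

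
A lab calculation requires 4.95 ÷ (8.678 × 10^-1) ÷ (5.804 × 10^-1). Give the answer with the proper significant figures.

4.95 ÷ (8.678 × 10^-1) ÷ (5.804 × 10^-1) = 9.82784162808…
Multiplication/division keeps the fewest significant figures: 4.95 → 3 s.f., 8.678 × 10^-1 → 4 s.f., 5.804 × 10^-1 → 4 s.f.; limit is 3.
Rounded to 3 significant figures: 9.83.

9.83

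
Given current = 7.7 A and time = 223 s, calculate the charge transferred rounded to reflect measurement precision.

1.7 × 10³ C

charge transferred = 7.7 A × 223 s = 1717.1 C.
7.7 has 2 significant figures; 223 has 3.
Division/multiplication keeps the fewest: 2 significant figures.
Rounded: 1.7 × 10³ C.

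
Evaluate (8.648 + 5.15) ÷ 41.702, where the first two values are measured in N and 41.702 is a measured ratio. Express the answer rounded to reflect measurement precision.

0.3309 N

8.648 N + 5.15 N = 13.798 N; the sum is limited to 2 decimal places (4 s.f.).
Carrying full precision, 13.798 ÷ 41.702 = 0.330871421035… N; 41.702 has 5 s.f., so the result keeps min(4, 5) = 4 s.f.
Rounded to 4 significant figures: 0.3309 N.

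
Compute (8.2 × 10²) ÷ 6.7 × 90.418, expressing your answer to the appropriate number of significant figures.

(8.2 × 10²) ÷ 6.7 × 90.418 = 11066.0835821…
Multiplication/division keeps the fewest significant figures: 8.2 × 10² → 2 s.f., 6.7 → 2 s.f., 90.418 → 5 s.f.; limit is 2.
Rounded to 2 significant figures: 1.1 × 10⁴.

1.1 × 10⁴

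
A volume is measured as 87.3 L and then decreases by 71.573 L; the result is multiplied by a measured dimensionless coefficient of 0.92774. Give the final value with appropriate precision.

14.6 L

87.3 L − 71.573 L = 15.727 L; the difference is limited to 1 decimal place (3 s.f.).
Carrying full precision, 15.727 × 0.92774 = 14.59056698 L; 0.92774 has 5 s.f., so the result keeps min(3, 5) = 3 s.f.
Rounded to 3 significant figures: 14.6 L.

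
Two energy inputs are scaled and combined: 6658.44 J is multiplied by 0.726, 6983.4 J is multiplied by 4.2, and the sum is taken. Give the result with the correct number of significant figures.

6658.44 × 0.726 = 4834.02744 → 4.83 × 10³ J (3 s.f., last digit at the 10^1 place).
6983.4 × 4.2 = 29330.28 → 2.9 × 10⁴ J (2 s.f., last digit at the 10^3 place).
Sum: 34164.30744 J; keep the coarser place, 10^3.
Result: 3.4 × 10⁴ J.

3.4 × 10⁴ J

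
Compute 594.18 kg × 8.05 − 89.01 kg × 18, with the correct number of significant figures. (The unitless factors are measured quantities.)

594.18 × 8.05 = 4783.149 → 4.78 × 10^3 kg (3 s.f., last digit at the 10^1 place).
89.01 × 18 = 1602.18 → 1.6 × 10^3 kg (2 s.f., last digit at the 10^2 place).
Difference: 3180.969 kg; keep the coarser place, 10^2.
Result: 3.2 × 10^3 kg.

3.2 × 10^3 kg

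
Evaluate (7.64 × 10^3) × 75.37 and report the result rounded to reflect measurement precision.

(7.64 × 10^3) × 75.37 = 575826.8
Multiplication/division keeps the fewest significant figures: 7.64 × 10^3 → 3 s.f., 75.37 → 4 s.f.; limit is 3.
Rounded to 3 significant figures: 5.76 × 10^5.

5.76 × 10^5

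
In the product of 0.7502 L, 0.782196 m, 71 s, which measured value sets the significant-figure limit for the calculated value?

0.7502 L → 4 s.f.; 0.782196 m → 6 s.f.; 71 s → 2 s.f.
The fewest is 2 significant figures, from 71 s.

71 s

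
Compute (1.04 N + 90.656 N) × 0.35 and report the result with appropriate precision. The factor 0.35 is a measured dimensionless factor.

1.04 N + 90.656 N = 91.696 N; the sum is limited to 2 decimal places (4 s.f.).
Carrying full precision, 91.696 × 0.35 = 32.0936 N; 0.35 has 2 s.f., so the result keeps min(4, 2) = 2 s.f.
Rounded to 2 significant figures: 32 N.

32 N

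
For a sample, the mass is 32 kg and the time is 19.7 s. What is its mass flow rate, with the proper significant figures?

mass flow rate = 32 kg ÷ 19.7 s = 1.62436548223… kg/s.
32 has 2 significant figures; 19.7 has 3.
Division/multiplication keeps the fewest: 2 significant figures.
Rounded: 1.6 kg/s.

1.6 kg/s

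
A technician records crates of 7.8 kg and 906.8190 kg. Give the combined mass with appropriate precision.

7.8 kg + 906.8190 kg = 914.6190 kg.
Addition/subtraction keeps the fewest decimal places: 7.8 → 1 decimal place, 906.8190 → 4 decimal places; limit is 1.
Rounded to 1 decimal place: 914.6 kg.

914.6 kg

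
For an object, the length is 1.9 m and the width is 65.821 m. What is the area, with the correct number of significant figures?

1.3 × 10^2 m²

area = 1.9 m × 65.821 m = 125.0599 m².
1.9 has 2 significant figures; 65.821 has 5.
Division/multiplication keeps the fewest: 2 significant figures.
Rounded: 1.3 × 10^2 m².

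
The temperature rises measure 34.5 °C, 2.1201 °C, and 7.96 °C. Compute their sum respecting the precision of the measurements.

34.5 °C + 2.1201 °C + 7.96 °C = 44.5801 °C.
Addition/subtraction keeps the fewest decimal places: 34.5 → 1 decimal place, 2.1201 → 4 decimal places, 7.96 → 2 decimal places; limit is 1.
Rounded to 1 decimal place: 44.6 °C.

44.6 °C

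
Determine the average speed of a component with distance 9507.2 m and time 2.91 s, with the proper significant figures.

3.27 × 10^3 m/s

average speed = 9507.2 m ÷ 2.91 s = 3267.0790378… m/s.
9507.2 has 5 significant figures; 2.91 has 3.
Division/multiplication keeps the fewest: 3 significant figures.
Rounded: 3.27 × 10^3 m/s.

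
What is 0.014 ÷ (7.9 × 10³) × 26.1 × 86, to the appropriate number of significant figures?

4.0 × 10⁻³

0.014 ÷ (7.9 × 10³) × 26.1 × 86 = 0.0039777721519…
Multiplication/division keeps the fewest significant figures: 0.014 → 2 s.f., 7.9 × 10³ → 2 s.f., 26.1 → 3 s.f., 86 → 2 s.f.; limit is 2.
Rounded to 2 significant figures: 4.0 × 10⁻³.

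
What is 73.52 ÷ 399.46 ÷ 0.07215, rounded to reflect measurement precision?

73.52 ÷ 399.46 ÷ 0.07215 = 2.55091428175…
Multiplication/division keeps the fewest significant figures: 73.52 → 4 s.f., 399.46 → 5 s.f., 0.07215 → 4 s.f.; limit is 4.
Rounded to 4 significant figures: 2.551.

2.551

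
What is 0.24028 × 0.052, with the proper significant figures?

0.012

0.24028 × 0.052 = 0.01249456
Multiplication/division keeps the fewest significant figures: 0.24028 → 5 s.f., 0.052 → 2 s.f.; limit is 2.
Rounded to 2 significant figures: 0.012.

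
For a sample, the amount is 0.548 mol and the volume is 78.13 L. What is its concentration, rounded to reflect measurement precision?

0.00701 mol/L

concentration = 0.548 mol ÷ 78.13 L = 0.00701395110713… mol/L.
0.548 has 3 significant figures; 78.13 has 4.
Division/multiplication keeps the fewest: 3 significant figures.
Rounded: 0.00701 mol/L.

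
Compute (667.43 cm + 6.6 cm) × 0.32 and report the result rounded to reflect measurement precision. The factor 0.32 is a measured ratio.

667.43 cm + 6.6 cm = 674.03 cm; the sum is limited to 1 decimal place (4 s.f.).
Carrying full precision, 674.03 × 0.32 = 215.6896 cm; 0.32 has 2 s.f., so the result keeps min(4, 2) = 2 s.f.
Rounded to 2 significant figures: 2.2 × 10² cm.

2.2 × 10² cm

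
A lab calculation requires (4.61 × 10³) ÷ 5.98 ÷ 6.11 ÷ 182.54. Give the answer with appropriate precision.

0.691

(4.61 × 10³) ÷ 5.98 ÷ 6.11 ÷ 182.54 = 0.691194836236…
Multiplication/division keeps the fewest significant figures: 4.61 × 10³ → 3 s.f., 5.98 → 3 s.f., 6.11 → 3 s.f., 182.54 → 5 s.f.; limit is 3.
Rounded to 3 significant figures: 0.691.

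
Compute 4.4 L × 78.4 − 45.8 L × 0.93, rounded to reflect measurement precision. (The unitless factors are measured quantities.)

4.4 × 78.4 = 344.96 → 3.4 × 10² L (2 s.f., last digit at the 10^1 place).
45.8 × 0.93 = 42.594 → 43 L (2 s.f., last digit at the 10^0 place).
Difference: 302.366 L; keep the coarser place, 10^1.
Result: 3.0 × 10² L.

3.0 × 10² L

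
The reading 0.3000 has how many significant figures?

0.3000: leading zeros are not significant; trailing zeros after a decimal point are significant.

4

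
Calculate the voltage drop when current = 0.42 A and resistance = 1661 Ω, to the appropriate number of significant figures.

voltage drop = 0.42 A × 1661 Ω = 697.62 V.
0.42 has 2 significant figures; 1661 has 4.
Division/multiplication keeps the fewest: 2 significant figures.
Rounded: 7.0 × 10² V.

7.0 × 10² V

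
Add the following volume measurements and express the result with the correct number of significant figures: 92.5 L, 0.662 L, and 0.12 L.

92.5 L + 0.662 L + 0.12 L = 93.282 L.
Addition/subtraction keeps the fewest decimal places: 92.5 → 1 decimal place, 0.662 → 3 decimal places, 0.12 → 2 decimal places; limit is 1.
Rounded to 1 decimal place: 93.3 L.

93.3 L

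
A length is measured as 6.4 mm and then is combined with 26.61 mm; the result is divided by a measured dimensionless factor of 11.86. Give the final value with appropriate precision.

2.78 mm

6.4 mm + 26.61 mm = 33.01 mm; the sum is limited to 1 decimal place (3 s.f.).
Carrying full precision, 33.01 ÷ 11.86 = 2.78330522766… mm; 11.86 has 4 s.f., so the result keeps min(3, 4) = 3 s.f.
Rounded to 3 significant figures: 2.78 mm.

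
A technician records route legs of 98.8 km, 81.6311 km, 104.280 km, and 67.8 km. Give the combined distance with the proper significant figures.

352.5 km

98.8 km + 81.6311 km + 104.280 km + 67.8 km = 352.5111 km.
Addition/subtraction keeps the fewest decimal places: 98.8 → 1 decimal place, 81.6311 → 4 decimal places, 104.280 → 3 decimal places, 67.8 → 1 decimal place; limit is 1.
Rounded to 1 decimal place: 352.5 km.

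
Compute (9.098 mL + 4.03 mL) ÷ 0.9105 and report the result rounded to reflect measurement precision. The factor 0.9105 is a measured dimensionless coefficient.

14.42 mL

9.098 mL + 4.03 mL = 13.128 mL; the sum is limited to 2 decimal places (4 s.f.).
Carrying full precision, 13.128 ÷ 0.9105 = 14.4184514003… mL; 0.9105 has 4 s.f., so the result keeps min(4, 4) = 4 s.f.
Rounded to 4 significant figures: 14.42 mL.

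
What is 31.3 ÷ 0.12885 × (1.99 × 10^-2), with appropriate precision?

4.83

31.3 ÷ 0.12885 × (1.99 × 10^-2) = 4.83407062476…
Multiplication/division keeps the fewest significant figures: 31.3 → 3 s.f., 0.12885 → 5 s.f., 1.99 × 10^-2 → 3 s.f.; limit is 3.
Rounded to 3 significant figures: 4.83.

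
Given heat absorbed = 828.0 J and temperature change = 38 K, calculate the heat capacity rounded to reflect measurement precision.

heat capacity = 828.0 J ÷ 38 K = 21.7894736842… J/K.
828.0 has 4 significant figures; 38 has 2.
Division/multiplication keeps the fewest: 2 significant figures.
Rounded: 22 J/K.

22 J/K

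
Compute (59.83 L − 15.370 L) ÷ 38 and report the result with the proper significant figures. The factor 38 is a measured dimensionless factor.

1.2 L

59.83 L − 15.370 L = 44.460 L; the difference is limited to 2 decimal places (4 s.f.).
Carrying full precision, 44.460 ÷ 38 = 1.17 L; 38 has 2 s.f., so the result keeps min(4, 2) = 2 s.f.
Rounded to 2 significant figures: 1.2 L.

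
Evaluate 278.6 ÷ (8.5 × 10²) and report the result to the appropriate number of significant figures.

278.6 ÷ (8.5 × 10²) = 0.327764705882…
Multiplication/division keeps the fewest significant figures: 278.6 → 4 s.f., 8.5 × 10² → 2 s.f.; limit is 2.
Rounded to 2 significant figures: 0.33.

0.33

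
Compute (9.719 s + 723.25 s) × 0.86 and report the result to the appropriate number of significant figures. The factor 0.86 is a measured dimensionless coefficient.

9.719 s + 723.25 s = 732.969 s; the sum is limited to 2 decimal places (5 s.f.).
Carrying full precision, 732.969 × 0.86 = 630.35334 s; 0.86 has 2 s.f., so the result keeps min(5, 2) = 2 s.f.
Rounded to 2 significant figures: 6.3 × 10² s.

6.3 × 10² s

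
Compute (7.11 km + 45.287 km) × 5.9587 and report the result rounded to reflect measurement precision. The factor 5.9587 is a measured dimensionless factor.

312.2 km

7.11 km + 45.287 km = 52.397 km; the sum is limited to 2 decimal places (4 s.f.).
Carrying full precision, 52.397 × 5.9587 = 312.2180039 km; 5.9587 has 5 s.f., so the result keeps min(4, 5) = 4 s.f.
Rounded to 4 significant figures: 312.2 km.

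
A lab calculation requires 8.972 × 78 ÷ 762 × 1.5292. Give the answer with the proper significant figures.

1.4

8.972 × 78 ÷ 762 × 1.5292 = 1.40440764724…
Multiplication/division keeps the fewest significant figures: 8.972 → 4 s.f., 78 → 2 s.f., 762 → 3 s.f., 1.5292 → 5 s.f.; limit is 2.
Rounded to 2 significant figures: 1.4.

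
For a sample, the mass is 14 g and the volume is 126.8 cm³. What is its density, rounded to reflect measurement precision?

1.1 × 10⁻¹ g/cm³

density = 14 g ÷ 126.8 cm³ = 0.110410094637… g/cm³.
14 has 2 significant figures; 126.8 has 4.
Division/multiplication keeps the fewest: 2 significant figures.
Rounded: 1.1 × 10⁻¹ g/cm³.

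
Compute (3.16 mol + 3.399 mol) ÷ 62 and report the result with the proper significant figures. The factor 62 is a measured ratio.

3.16 mol + 3.399 mol = 6.559 mol; the sum is limited to 2 decimal places (3 s.f.).
Carrying full precision, 6.559 ÷ 62 = 0.105790322581… mol; 62 has 2 s.f., so the result keeps min(3, 2) = 2 s.f.
Rounded to 2 significant figures: 0.11 mol.

0.11 mol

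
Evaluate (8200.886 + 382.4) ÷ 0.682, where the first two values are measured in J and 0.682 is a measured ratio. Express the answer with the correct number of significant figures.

8200.886 J + 382.4 J = 8583.286 J; the sum is limited to 1 decimal place (5 s.f.).
Carrying full precision, 8583.286 ÷ 0.682 = 12585.4633431… J; 0.682 has 3 s.f., so the result keeps min(5, 3) = 3 s.f.
Rounded to 3 significant figures: 1.26 × 10^4 J.

1.26 × 10^4 J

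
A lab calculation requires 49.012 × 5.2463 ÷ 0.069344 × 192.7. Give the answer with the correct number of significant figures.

7.145 × 10⁵

49.012 × 5.2463 ÷ 0.069344 × 192.7 = 714543.003492…
Multiplication/division keeps the fewest significant figures: 49.012 → 5 s.f., 5.2463 → 5 s.f., 0.069344 → 5 s.f., 192.7 → 4 s.f.; limit is 4.
Rounded to 4 significant figures: 7.145 × 10⁵.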